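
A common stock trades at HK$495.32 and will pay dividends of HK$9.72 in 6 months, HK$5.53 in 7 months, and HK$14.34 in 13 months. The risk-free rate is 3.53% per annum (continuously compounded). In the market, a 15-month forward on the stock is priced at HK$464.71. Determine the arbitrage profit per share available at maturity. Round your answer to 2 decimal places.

PV(dividends) I = 9.72·e^(−0.0353·6/12) + 5.53·e^(−0.0353·7/12) + 14.34·e^(−0.0353·13/12) = 28.7692
Fair forward F* = (S − I)·e^(rT) = (495.32 − 28.7692)·e^0.044125 = 466.5508 × 1.045113 = 487.5983
Market HK$464.71 < fair 487.5983: forward underpriced → reverse cash-and-carry (short the stock, invest proceeds at r, pay the dividends, go long the forward).
Profit at T = |F_mkt − F*| = |464.71 − 487.5983| = HK$22.89 per share

HK$22.89 per share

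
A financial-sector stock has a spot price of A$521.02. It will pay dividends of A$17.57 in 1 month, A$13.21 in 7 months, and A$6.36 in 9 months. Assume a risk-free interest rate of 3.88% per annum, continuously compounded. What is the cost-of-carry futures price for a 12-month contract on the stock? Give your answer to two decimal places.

PV(dividends) I = 17.57·e^(−0.0388·1/12) + 13.21·e^(−0.0388·7/12) + 6.36·e^(−0.0388·9/12)
I = 17.5133 + 12.9144 + 6.1776 = 36.6053
F = (S − I)·e^(rT) = (521.02 − 36.6053) · e^(0.0388·12/12)
= 484.4147 · e^0.038800 = 484.4147 × 1.039563 = A$503.58

A$503.58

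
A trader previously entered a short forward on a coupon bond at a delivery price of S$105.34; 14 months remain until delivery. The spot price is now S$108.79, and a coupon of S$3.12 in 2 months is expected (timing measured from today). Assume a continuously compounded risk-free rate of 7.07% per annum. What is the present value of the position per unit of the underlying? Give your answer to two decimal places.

PV(remaining coupons) I = 3.12·e^(−0.0707·2/12) = 3.0835
Current forward F = (S − I)·e^(rT) = (108.79 − 3.0835)·e^(0.0707·14/12) = 105.7065 × 1.085981 = 114.7953
Value (long) = (F − K)·e^(−rT) = (114.7953 − 105.34) × 0.920827 = 8.7067
Short position value = −(long value) = -S$8.71

-S$8.71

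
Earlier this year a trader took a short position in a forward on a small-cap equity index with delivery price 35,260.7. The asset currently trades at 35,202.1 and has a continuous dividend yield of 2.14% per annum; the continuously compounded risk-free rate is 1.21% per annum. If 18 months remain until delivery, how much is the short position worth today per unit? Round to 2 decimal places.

536.43

Current fair forward for the remaining 18 months: F = S·e^((r − q)·T), (r − q) = 0.0121 − 0.0214 = -0.0093
F = 35202.1 · e^(-0.0093 × 18/12) = 35202.1 × 0.98614685 = 34714.4400
Value of long forward = (F − K)·e^(−rT) = (34714.4400 − 35260.7) · e^(−0.0121·18/12)
= -546.2600 × 0.98201372 = -536.43
Short position value = −(long value) = 536.43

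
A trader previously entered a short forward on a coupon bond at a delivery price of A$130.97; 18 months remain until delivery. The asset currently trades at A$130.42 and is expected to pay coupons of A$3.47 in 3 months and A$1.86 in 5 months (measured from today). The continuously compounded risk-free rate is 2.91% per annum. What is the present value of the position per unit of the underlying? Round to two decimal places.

A$0.24

PV(remaining coupons) I = 3.47·e^(−0.0291·3/12) + 1.86·e^(−0.0291·5/12) = 5.2824
Current forward F = (S − I)·e^(rT) = (130.42 − 5.2824)·e^(0.0291·18/12) = 125.1376 × 1.044617 = 130.7209
Value (long) = (F − K)·e^(−rT) = (130.7209 − 130.97) × 0.957289 = -0.2385
Short position value = −(long value) = A$0.24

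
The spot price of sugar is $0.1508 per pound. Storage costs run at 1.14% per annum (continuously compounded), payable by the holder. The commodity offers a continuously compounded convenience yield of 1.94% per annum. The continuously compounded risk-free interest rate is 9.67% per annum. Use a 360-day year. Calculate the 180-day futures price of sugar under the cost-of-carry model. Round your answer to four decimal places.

$0.1576 per pound

Net carry = r + u − y = 0.0967 + 0.0114 − 0.0194 = 0.0887
F = S·e^((r+u−y)T) = 0.1508 · e^(0.0887 × 180/360) = 0.1508 · e^0.044350
= 0.1508 × 1.045348 = $0.1576 per pound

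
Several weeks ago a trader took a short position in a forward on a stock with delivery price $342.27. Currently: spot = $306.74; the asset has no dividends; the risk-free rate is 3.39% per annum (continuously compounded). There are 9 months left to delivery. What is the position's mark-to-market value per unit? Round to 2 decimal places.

Current fair forward for the remaining 9 months: F = S·e^(r·T), r = 0.0339
F = 306.74 · e^(0.0339 × 9/12) = 306.74 × 1.025751 = 314.6389
Value of long forward = (F − K)·e^(−rT) = (314.6389 − 342.27) · e^(−0.0339·9/12)
= -27.6311 × 0.974895 = -26.94
Short position value = −(long value) = $26.94

$26.94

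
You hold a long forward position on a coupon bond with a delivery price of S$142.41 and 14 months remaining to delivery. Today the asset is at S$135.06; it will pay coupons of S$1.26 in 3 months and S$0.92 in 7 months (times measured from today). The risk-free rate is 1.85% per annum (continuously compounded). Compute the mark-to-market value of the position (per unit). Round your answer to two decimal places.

PV(remaining coupons) I = 1.26·e^(−0.0185·3/12) + 0.92·e^(−0.0185·7/12) = 2.1643
Current forward F = (S − I)·e^(rT) = (135.06 − 2.1643)·e^(0.0185·14/12) = 132.8957 × 1.021818 = 135.7952
Value (long) = (F − K)·e^(−rT) = (135.7952 − 142.41) × 0.978648 = -6.4736
Value = -S$6.47

-S$6.47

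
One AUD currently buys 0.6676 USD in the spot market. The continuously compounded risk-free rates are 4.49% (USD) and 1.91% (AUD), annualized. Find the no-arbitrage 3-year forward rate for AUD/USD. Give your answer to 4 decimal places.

0.7213

F = S·e^((r_USD − r_AUD)T) = 0.6676 · e^((0.0449 − 0.0191) × 3)
= 0.6676 · e^0.077400 = 0.6676 × 1.080474
F = 0.7213 USD per AUD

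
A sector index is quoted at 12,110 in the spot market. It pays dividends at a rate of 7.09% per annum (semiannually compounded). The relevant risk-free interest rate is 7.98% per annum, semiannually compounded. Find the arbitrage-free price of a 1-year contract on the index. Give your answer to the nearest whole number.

F = S · (1+r/2)^(2T) / (1+q/2)^(2T)
= 12110 × 1.081392 / 1.072157 = 12110 × 1.008613
F = 12,214

12,214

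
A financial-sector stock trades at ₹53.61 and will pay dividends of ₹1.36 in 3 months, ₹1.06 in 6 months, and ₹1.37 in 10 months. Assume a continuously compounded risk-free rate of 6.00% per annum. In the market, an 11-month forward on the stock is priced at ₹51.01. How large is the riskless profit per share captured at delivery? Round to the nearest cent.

PV(dividends) I = 1.36·e^(−0.0600·3/12) + 1.06·e^(−0.0600·6/12) + 1.37·e^(−0.0600·10/12) = 3.6716
Fair forward F* = (S − I)·e^(rT) = (53.61 − 3.6716)·e^0.055000 = 49.9384 × 1.056541 = 52.7620
Market ₹51.01 < fair 52.7620: forward underpriced → reverse cash-and-carry (short the stock, invest proceeds at r, pay the dividends, go long the forward).
Profit at T = |F_mkt − F*| = |51.01 − 52.7620| = ₹1.75 per share

₹1.75 per share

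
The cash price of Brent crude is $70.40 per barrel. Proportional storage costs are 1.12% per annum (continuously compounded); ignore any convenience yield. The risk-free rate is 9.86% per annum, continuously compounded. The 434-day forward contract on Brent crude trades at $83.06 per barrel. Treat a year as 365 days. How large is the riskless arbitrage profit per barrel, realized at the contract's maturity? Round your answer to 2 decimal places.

Fair forward: F* = S·e^(carry·T), with carry = (r + u) = 0.0986 + 0.0112 = 0.1098
F* = 70.40 · e^(0.1098 × 434/365) = 70.40 · e^0.130557 = 70.40 × 1.139463 = $80.2182
Market $83.06 > fair $80.2182: forward overpriced → cash-and-carry (buy spot, short the forward).
At maturity, profit = |F_mkt − F*| = |83.06 − 80.2182| = $2.84 per barrel

$2.84 per barrel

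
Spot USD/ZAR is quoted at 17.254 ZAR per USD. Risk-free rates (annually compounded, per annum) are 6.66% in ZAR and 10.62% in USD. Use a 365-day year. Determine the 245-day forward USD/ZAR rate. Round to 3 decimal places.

By covered interest parity, F = S · (1+r_ZAR)^T / (1+r_USD)^T
= 17.254 × 1.044229 / 1.070096 = 17.254 × 0.975827
F = 16.837 ZAR per USD

16.837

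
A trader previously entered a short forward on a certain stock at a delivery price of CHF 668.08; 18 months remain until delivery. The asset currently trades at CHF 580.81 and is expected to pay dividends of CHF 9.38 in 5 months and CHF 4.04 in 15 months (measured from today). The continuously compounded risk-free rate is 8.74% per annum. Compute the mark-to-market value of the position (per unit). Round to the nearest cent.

CHF 17.85

PV(remaining dividends) I = 9.38·e^(−0.0874·5/12) + 4.04·e^(−0.0874·15/12) = 12.6664
Current forward F = (S − I)·e^(rT) = (580.81 − 12.6664)·e^(0.0874·18/12) = 568.1436 × 1.140082 = 647.7303
Value (long) = (F − K)·e^(−rT) = (647.7303 − 668.08) × 0.877130 = -17.8493
Short position value = −(long value) = CHF 17.85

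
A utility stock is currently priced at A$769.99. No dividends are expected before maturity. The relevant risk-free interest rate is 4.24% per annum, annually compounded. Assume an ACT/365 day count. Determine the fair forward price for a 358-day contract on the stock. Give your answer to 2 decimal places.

F = S · (1+r)^T
= 769.99 × 1.041570
F = A$802.00

A$802.00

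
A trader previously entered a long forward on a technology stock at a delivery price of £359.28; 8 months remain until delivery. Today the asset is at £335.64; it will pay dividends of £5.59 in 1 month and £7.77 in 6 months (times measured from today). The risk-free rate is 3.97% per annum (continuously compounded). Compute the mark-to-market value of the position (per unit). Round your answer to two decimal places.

-£27.44

PV(remaining dividends) I = 5.59·e^(−0.0397·1/12) + 7.77·e^(−0.0397·6/12) = 13.1888
Current forward F = (S − I)·e^(rT) = (335.64 − 13.1888)·e^(0.0397·8/12) = 322.4512 × 1.026820 = 331.0993
Value (long) = (F − K)·e^(−rT) = (331.0993 − 359.28) × 0.973881 = -27.4446
Value = -£27.44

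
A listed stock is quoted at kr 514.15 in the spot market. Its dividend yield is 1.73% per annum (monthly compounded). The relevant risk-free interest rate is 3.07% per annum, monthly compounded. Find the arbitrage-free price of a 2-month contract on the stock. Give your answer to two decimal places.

F = S · (1+r/12)^(12T) / (1+q/12)^(12T)
= 514.15 × 1.005123 / 1.002885 = 514.15 × 1.002232
F = kr 515.30

kr 515.30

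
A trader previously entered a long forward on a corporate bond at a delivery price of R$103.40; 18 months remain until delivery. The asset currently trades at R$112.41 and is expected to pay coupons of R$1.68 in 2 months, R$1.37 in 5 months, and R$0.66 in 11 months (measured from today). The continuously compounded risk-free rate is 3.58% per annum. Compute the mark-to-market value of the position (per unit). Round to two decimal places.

R$10.76

PV(remaining coupons) I = 1.68·e^(−0.0358·2/12) + 1.37·e^(−0.0358·5/12) + 0.66·e^(−0.0358·11/12) = 3.6584
Current forward F = (S − I)·e^(rT) = (112.41 − 3.6584)·e^(0.0358·18/12) = 108.7516 × 1.055168 = 114.7512
Value (long) = (F − K)·e^(−rT) = (114.7512 − 103.40) × 0.947716 = 10.7577
Value = R$10.76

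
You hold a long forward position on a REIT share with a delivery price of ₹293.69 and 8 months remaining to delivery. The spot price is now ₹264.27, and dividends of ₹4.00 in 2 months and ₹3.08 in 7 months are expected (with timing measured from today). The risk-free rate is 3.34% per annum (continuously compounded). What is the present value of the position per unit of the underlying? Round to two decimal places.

PV(remaining dividends) I = 4.00·e^(−0.0334·2/12) + 3.08·e^(−0.0334·7/12) = 6.9984
Current forward F = (S − I)·e^(rT) = (264.27 − 6.9984)·e^(0.0334·8/12) = 257.2716 × 1.022516 = 263.0643
Value (long) = (F − K)·e^(−rT) = (263.0643 − 293.69) × 0.977979 = -29.9513
Value = -₹29.95

-₹29.95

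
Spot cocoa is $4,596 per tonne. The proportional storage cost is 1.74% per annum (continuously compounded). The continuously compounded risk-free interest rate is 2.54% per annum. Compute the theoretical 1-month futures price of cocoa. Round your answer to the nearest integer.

$4,612 per tonne

Net carry = r + u − y = 0.0254 + 0.0174 − 0.0000 = 0.0428
F = S·e^((r+u−y)T) = 4596 · e^(0.0428 × 1/12) = 4596 · e^0.003567
= 4596 × 1.003573 = $4,612 per tonne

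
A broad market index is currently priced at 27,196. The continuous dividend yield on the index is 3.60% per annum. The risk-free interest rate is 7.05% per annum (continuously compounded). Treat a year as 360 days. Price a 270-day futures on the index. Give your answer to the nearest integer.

27,909

F = S·e^((r − q)T) = 27196 · e^((0.0705 − 0.0360) × 270/360)
= 27196 · e^0.025875 = 27196 × 1.026213
F = 27,909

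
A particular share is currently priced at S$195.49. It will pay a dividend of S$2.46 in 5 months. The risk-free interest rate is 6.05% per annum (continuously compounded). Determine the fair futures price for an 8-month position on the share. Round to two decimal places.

S$201.04

PV(dividends) I = 2.46·e^(−0.0605·5/12)
I = 2.3988
F = (S − I)·e^(rT) = (195.49 − 2.3988) · e^(0.0605·8/12)
= 193.0912 · e^0.040333 = 193.0912 × 1.041157 = S$201.04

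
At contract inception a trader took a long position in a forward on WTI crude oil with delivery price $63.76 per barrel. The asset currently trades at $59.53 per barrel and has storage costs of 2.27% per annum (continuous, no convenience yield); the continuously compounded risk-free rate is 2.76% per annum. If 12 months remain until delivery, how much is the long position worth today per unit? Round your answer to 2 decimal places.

-$1.13 per barrel

Current fair forward for the remaining 12 months: F = S·e^((r + u)·T), (r + u) = 0.0276 + 0.0227 = 0.0503
F = 59.53 · e^(0.0503 × 12/12) = 59.53 × 1.051587 = 62.6010
Value of long forward = (F − K)·e^(−rT) = (62.6010 − 63.76) · e^(−0.0276·12/12)
= -1.1590 × 0.972777 = -1.13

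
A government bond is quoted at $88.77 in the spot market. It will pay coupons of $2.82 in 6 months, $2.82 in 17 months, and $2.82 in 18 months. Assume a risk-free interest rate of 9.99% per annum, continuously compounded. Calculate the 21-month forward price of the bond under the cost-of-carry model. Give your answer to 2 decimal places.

$96.73

PV(coupons) I = 2.82·e^(−0.0999·6/12) + 2.82·e^(−0.0999·17/12) + 2.82·e^(−0.0999·18/12)
I = 2.6826 + 2.4479 + 2.4276 = 7.5581
F = (S − I)·e^(rT) = (88.77 − 7.5581) · e^(0.0999·21/12)
= 81.2119 · e^0.174825 = 81.2119 × 1.191038 = $96.73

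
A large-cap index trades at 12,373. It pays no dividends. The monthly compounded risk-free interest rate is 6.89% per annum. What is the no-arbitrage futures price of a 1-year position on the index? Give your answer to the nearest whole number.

F = S · (1+r/12)^(12T)
= 12373 × 1.071118
F = 13,253

13,253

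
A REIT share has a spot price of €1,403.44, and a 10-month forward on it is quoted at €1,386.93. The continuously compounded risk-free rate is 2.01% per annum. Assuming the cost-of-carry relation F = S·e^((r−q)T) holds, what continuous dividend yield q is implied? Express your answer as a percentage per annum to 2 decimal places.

From F = S·e^((r−q)T): (r − q) = ln(F/S)/T
ln(1386.93/1403.44) = ln(0.988236) = -0.011834
(r − q) = -0.011834 / (10/12) = -0.014201
q = r − ln(F/S)/T = 0.0201 + 0.014201 = 0.034301
q = 3.43%

3.43%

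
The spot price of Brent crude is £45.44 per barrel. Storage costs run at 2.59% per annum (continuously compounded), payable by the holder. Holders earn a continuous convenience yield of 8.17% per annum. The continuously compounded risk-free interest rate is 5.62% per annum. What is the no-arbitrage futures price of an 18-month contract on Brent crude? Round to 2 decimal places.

Net carry = r + u − y = 0.0562 + 0.0259 − 0.0817 = 0.0004
F = S·e^((r+u−y)T) = 45.44 · e^(0.0004 × 18/12) = 45.44 · e^0.000600
= 45.44 × 1.000600 = £45.47 per barrel

£45.47 per barrel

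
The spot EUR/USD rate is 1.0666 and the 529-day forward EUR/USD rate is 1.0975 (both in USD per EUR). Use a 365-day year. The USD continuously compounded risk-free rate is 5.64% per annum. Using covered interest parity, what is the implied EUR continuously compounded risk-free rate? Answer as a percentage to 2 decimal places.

3.67%

F = S·e^((r_USD − r_EUR)T) ⇒ r_EUR = r_USD − ln(F/S)/T
ln(1.0975/1.0666) = 0.028559; /(529/365) = 0.019705
r_EUR = 0.0564 − 0.019705 = 0.036695
r_EUR = 3.67%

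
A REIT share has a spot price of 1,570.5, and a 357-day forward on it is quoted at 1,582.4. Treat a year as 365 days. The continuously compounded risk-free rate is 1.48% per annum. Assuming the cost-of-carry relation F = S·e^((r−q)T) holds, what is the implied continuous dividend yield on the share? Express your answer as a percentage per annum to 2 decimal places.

From F = S·e^((r−q)T): (r − q) = ln(F/S)/T
ln(1582.4/1570.5) = ln(1.007577) = 0.007548
(r − q) = 0.007548 / (357/365) = 0.007717
q = r − ln(F/S)/T = 0.0148 − 0.007717 = 0.007083
q = 0.71%

0.71%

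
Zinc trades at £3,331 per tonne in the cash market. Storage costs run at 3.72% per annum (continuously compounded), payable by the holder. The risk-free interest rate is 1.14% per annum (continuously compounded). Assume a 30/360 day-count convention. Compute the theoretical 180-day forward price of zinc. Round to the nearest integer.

£3,413 per tonne

Net carry = r + u − y = 0.0114 + 0.0372 − 0.0000 = 0.0486
F = S·e^((r+u−y)T) = 3331 · e^(0.0486 × 180/360) = 3331 · e^0.024300
= 3331 × 1.024598 = £3,413 per tonne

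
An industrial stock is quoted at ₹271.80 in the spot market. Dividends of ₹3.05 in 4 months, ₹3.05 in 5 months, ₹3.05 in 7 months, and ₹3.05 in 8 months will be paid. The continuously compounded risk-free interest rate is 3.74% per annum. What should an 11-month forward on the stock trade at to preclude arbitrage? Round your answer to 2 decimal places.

PV(dividends) I = 3.05·e^(−0.0374·4/12) + 3.05·e^(−0.0374·5/12) + 3.05·e^(−0.0374·7/12) + 3.05·e^(−0.0374·8/12)
I = 3.0122 + 3.0028 + 2.9842 + 2.9749 = 11.9741
F = (S − I)·e^(rT) = (271.80 − 11.9741) · e^(0.0374·11/12)
= 259.8259 · e^0.034283 = 259.8259 × 1.034877 = ₹268.89

₹268.89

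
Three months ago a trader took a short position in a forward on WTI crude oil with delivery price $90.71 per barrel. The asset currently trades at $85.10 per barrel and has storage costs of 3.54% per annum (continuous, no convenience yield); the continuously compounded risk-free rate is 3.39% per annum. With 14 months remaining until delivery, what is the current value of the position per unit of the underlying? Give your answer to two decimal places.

Current fair forward for the remaining 14 months: F = S·e^((r + u)·T), (r + u) = 0.0339 + 0.0354 = 0.0693
F = 85.10 · e^(0.0693 × 14/12) = 85.10 × 1.084208 = 92.2661
Value of long forward = (F − K)·e^(−rT) = (92.2661 − 90.71) · e^(−0.0339·14/12)
= 1.5561 × 0.961222 = 1.50
Short position value = −(long value) = -$1.50

-$1.50 per barrel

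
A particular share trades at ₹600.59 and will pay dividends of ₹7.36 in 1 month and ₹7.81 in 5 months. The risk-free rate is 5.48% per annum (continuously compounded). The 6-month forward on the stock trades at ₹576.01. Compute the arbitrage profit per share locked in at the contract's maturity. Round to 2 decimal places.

PV(dividends) I = 7.36·e^(−0.0548·1/12) + 7.81·e^(−0.0548·5/12) = 14.9602
Fair forward F* = (S − I)·e^(rT) = (600.59 − 14.9602)·e^0.027400 = 585.6298 × 1.027779 = 601.8980
Market ₹576.01 < fair 601.8980: forward underpriced → reverse cash-and-carry (short the stock, invest proceeds at r, pay the dividends, go long the forward).
Profit at T = |F_mkt − F*| = |576.01 − 601.8980| = ₹25.89 per share

₹25.89 per share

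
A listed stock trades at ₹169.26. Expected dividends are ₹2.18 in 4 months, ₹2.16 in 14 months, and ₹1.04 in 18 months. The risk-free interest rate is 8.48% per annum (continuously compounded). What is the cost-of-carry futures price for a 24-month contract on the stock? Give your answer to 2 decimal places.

PV(dividends) I = 2.18·e^(−0.0848·4/12) + 2.16·e^(−0.0848·14/12) + 1.04·e^(−0.0848·18/12)
I = 2.1192 + 1.9565 + 0.9158 = 4.9915
F = (S − I)·e^(rT) = (169.26 − 4.9915) · e^(0.0848·24/12)
= 164.2685 · e^0.169600 = 164.2685 × 1.184831 = ₹194.63

₹194.63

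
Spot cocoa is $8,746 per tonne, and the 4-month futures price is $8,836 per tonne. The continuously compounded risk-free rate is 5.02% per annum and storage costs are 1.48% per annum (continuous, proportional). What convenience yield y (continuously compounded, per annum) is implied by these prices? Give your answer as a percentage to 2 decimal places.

3.43%

F = S·e^((r+u−y)T) ⇒ (r+u−y) = ln(F/S)/T
ln(8836/8746) = 0.010238; /T ⇒ 0.030714
y = r + u − ln(F/S)/T = 0.0502 + 0.0148 − 0.030714 = 0.034286
y = 3.43%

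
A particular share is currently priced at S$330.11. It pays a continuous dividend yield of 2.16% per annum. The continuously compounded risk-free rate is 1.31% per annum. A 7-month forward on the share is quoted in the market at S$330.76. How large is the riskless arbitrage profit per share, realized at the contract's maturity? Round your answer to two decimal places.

Fair forward: F* = S·e^(carry·T), with carry = (r − q) = 0.0131 − 0.0216 = -0.0085
F* = 330.11 · e^(-0.0085 × 7/12) = 330.11 · e^-0.004958 = 330.11 × 0.995054 = S$328.4773
Market S$330.76 > fair S$328.4773: forward overpriced → cash-and-carry (buy spot, short the forward).
At maturity, profit = |F_mkt − F*| = |330.76 − 328.4773| = S$2.28 per share

S$2.28 per share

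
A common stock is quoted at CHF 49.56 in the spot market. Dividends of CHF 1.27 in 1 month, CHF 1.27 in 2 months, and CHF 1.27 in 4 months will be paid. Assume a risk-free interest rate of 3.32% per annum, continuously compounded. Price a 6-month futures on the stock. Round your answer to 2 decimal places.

CHF 46.54

PV(dividends) I = 1.27·e^(−0.0332·1/12) + 1.27·e^(−0.0332·2/12) + 1.27·e^(−0.0332·4/12)
I = 1.2665 + 1.2630 + 1.2560 = 3.7855
F = (S − I)·e^(rT) = (49.56 − 3.7855) · e^(0.0332·6/12)
= 45.7745 · e^0.016600 = 45.7745 × 1.016739 = CHF 46.54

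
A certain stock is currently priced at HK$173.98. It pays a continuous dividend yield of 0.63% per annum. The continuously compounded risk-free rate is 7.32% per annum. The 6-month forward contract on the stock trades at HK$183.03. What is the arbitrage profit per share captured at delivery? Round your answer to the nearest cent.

Fair forward: F* = S·e^(carry·T), with carry = (r − q) = 0.0732 − 0.0063 = 0.0669
F* = 173.98 · e^(0.0669 × 6/12) = 173.98 · e^0.033450 = 173.98 × 1.034016 = HK$179.8981
Market HK$183.03 > fair HK$179.8981: forward overpriced → cash-and-carry (buy spot, short the forward).
At maturity, profit = |F_mkt − F*| = |183.03 − 179.8981| = HK$3.13 per share

HK$3.13 per share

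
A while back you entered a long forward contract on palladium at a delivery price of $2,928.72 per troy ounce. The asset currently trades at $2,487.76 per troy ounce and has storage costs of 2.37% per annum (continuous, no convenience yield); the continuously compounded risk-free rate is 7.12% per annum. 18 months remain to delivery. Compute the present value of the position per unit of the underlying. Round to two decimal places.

Current fair forward for the remaining 18 months: F = S·e^((r + u)·T), (r + u) = 0.0712 + 0.0237 = 0.0949
F = 2487.76 · e^(0.0949 × 18/12) = 2487.76 × 1.15298012 = 2868.3378
Value of long forward = (F − K)·e^(−rT) = (2868.3378 − 2928.72) · e^(−0.0712·18/12)
= -60.3822 × 0.89870540 = -54.27

-$54.27 per troy ounce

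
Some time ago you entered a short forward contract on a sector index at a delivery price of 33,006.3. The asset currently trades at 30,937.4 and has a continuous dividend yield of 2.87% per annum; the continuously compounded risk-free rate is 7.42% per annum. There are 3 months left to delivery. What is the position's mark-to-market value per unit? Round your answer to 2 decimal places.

Current fair forward for the remaining 3 months: F = S·e^((r − q)·T), (r − q) = 0.0742 − 0.0287 = 0.0455
F = 30937.4 · e^(0.0455 × 3/12) = 30937.4 × 1.01143994 = 31291.3220
Value of long forward = (F − K)·e^(−rT) = (31291.3220 − 33006.3) · e^(−0.0742·3/12)
= -1714.9780 × 0.98162099 = -1683.46
Short position value = −(long value) = 1683.46

1683.46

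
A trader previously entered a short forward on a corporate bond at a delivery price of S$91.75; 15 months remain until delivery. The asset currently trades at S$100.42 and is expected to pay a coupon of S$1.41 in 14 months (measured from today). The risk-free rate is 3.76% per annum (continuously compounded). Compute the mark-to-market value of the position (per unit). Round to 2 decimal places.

-S$11.53

PV(remaining coupons) I = 1.41·e^(−0.0376·14/12) = 1.3495
Current forward F = (S − I)·e^(rT) = (100.42 − 1.3495)·e^(0.0376·15/12) = 99.0705 × 1.048122 = 103.8380
Value (long) = (F − K)·e^(−rT) = (103.8380 − 91.75) × 0.954087 = 11.5330
Short position value = −(long value) = -S$11.53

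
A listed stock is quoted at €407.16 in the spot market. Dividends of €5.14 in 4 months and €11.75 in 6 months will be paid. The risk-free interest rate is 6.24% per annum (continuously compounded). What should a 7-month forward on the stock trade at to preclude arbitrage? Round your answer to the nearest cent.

PV(dividends) I = 5.14·e^(−0.0624·4/12) + 11.75·e^(−0.0624·6/12)
I = 5.0342 + 11.3891 = 16.4233
F = (S − I)·e^(rT) = (407.16 − 16.4233) · e^(0.0624·7/12)
= 390.7367 · e^0.036400 = 390.7367 × 1.037071 = €405.22

€405.22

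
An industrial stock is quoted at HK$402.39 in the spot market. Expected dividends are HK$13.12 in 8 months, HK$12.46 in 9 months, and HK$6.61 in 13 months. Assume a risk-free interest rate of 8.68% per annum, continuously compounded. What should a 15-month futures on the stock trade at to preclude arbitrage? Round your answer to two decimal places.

PV(dividends) I = 13.12·e^(−0.0868·8/12) + 12.46·e^(−0.0868·9/12) + 6.61·e^(−0.0868·13/12)
I = 12.3823 + 11.6747 + 6.0168 = 30.0738
F = (S − I)·e^(rT) = (402.39 − 30.0738) · e^(0.0868·15/12)
= 372.3162 · e^0.108500 = 372.3162 × 1.114605 = HK$414.99

HK$414.99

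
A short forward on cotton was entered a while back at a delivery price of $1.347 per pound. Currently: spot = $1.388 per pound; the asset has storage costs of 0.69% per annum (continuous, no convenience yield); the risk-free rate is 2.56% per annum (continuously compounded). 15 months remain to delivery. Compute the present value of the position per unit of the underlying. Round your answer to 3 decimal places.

-$0.095 per pound

Current fair forward for the remaining 15 months: F = S·e^((r + u)·T), (r + u) = 0.0256 + 0.0069 = 0.0325
F = 1.388 · e^(0.0325 × 15/12) = 1.388 × 1.041461 = 1.4455
Value of long forward = (F − K)·e^(−rT) = (1.4455 − 1.347) · e^(−0.0256·15/12)
= 0.0985 × 0.968507 = 0.095
Short position value = −(long value) = -$0.095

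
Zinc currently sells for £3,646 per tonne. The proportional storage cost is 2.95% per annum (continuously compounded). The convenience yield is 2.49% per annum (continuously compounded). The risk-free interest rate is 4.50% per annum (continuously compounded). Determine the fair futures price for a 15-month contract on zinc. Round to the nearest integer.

£3,879 per tonne

Net carry = r + u − y = 0.0450 + 0.0295 − 0.0249 = 0.0496
F = S·e^((r+u−y)T) = 3646 · e^(0.0496 × 15/12) = 3646 · e^0.062000
= 3646 × 1.063962 = £3,879 per tonne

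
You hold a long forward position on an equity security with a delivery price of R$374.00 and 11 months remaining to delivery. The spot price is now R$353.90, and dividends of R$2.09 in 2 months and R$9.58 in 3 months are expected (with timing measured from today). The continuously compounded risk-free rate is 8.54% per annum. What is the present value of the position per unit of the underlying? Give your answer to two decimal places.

PV(remaining dividends) I = 2.09·e^(−0.0854·2/12) + 9.58·e^(−0.0854·3/12) = 11.4381
Current forward F = (S − I)·e^(rT) = (353.90 − 11.4381)·e^(0.0854·11/12) = 342.4619 × 1.081429 = 370.3482
Value (long) = (F − K)·e^(−rT) = (370.3482 − 374.00) × 0.924702 = -3.3768
Value = -R$3.38

-R$3.38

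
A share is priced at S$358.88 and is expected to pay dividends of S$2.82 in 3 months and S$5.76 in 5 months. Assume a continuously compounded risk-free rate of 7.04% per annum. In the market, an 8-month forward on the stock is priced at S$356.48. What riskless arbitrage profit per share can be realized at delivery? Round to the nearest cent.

PV(dividends) I = 2.82·e^(−0.0704·3/12) + 5.76·e^(−0.0704·5/12) = 8.3643
Fair forward F* = (S − I)·e^(rT) = (358.88 − 8.3643)·e^0.046933 = 350.5157 × 1.048052 = 367.3587
Market S$356.48 < fair 367.3587: forward underpriced → reverse cash-and-carry (short the stock, invest proceeds at r, pay the dividends, go long the forward).
Profit at T = |F_mkt − F*| = |356.48 − 367.3587| = S$10.88 per share

S$10.88 per share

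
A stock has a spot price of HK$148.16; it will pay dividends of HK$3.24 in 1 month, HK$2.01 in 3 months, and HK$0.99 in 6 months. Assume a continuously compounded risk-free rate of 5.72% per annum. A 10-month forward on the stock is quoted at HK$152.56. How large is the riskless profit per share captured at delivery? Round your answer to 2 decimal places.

PV(dividends) I = 3.24·e^(−0.0572·1/12) + 2.01·e^(−0.0572·3/12) + 0.99·e^(−0.0572·6/12) = 6.1681
Fair forward F* = (S − I)·e^(rT) = (148.16 − 6.1681)·e^0.047667 = 141.9919 × 1.048821 = 148.9241
Market HK$152.56 > fair 148.9241: forward overpriced → cash-and-carry (borrow at r, buy the stock and collect the dividends, short the forward).
Profit at T = |F_mkt − F*| = |152.56 − 148.9241| = HK$3.64 per share

HK$3.64 per share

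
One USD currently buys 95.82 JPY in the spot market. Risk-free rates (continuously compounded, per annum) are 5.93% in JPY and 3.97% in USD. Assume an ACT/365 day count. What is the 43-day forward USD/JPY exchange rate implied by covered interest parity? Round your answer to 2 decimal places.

F = S·e^((r_JPY − r_USD)T) = 95.82 · e^((0.0593 − 0.0397) × 43/365)
= 95.82 · e^0.002309 = 95.82 × 1.002312
F = 96.04 JPY per USD

96.04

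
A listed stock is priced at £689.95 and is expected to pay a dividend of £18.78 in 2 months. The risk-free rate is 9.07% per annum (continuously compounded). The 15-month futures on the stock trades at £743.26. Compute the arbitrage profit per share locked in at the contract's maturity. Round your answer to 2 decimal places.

£8.80 per share

PV(dividends) I = 18.78·e^(−0.0907·2/12) = 18.4982
Fair futures F* = (S − I)·e^(rT) = (689.95 − 18.4982)·e^0.113375 = 671.4518 × 1.120052 = 752.0609
Market £743.26 < fair 752.0609: forward underpriced → reverse cash-and-carry (short the stock, invest proceeds at r, pay the dividends, go long the forward).
Profit at T = |F_mkt − F*| = |743.26 − 752.0609| = £8.80 per share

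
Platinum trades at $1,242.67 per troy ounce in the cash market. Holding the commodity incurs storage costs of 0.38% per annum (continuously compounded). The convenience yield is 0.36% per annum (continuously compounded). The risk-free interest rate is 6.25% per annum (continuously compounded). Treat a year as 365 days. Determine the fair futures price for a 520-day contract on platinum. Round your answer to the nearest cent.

$1,358.78 per troy ounce

Net carry = r + u − y = 0.0625 + 0.0038 − 0.0036 = 0.0627
F = S·e^((r+u−y)T) = 1242.67 · e^(0.0627 × 520/365) = 1242.67 · e^0.08932603
= 1242.67 × 1.09343709 = $1,358.78 per troy ounce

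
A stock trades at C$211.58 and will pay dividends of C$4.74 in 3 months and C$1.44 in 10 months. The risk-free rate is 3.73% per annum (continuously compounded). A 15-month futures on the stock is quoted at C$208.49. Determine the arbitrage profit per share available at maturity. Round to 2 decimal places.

C$6.81 per share

PV(dividends) I = 4.74·e^(−0.0373·3/12) + 1.44·e^(−0.0373·10/12) = 6.0919
Fair futures F* = (S − I)·e^(rT) = (211.58 − 6.0919)·e^0.046625 = 205.4881 × 1.047729 = 215.2958
Market C$208.49 < fair 215.2958: forward underpriced → reverse cash-and-carry (short the stock, invest proceeds at r, pay the dividends, go long the forward).
Profit at T = |F_mkt − F*| = |208.49 − 215.2958| = C$6.81 per share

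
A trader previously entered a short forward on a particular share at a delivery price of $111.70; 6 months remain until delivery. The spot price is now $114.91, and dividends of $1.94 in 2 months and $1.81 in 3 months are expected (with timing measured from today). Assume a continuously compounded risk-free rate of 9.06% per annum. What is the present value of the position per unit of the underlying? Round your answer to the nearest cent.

PV(remaining dividends) I = 1.94·e^(−0.0906·2/12) + 1.81·e^(−0.0906·3/12) = 3.6804
Current forward F = (S − I)·e^(rT) = (114.91 − 3.6804)·e^(0.0906·6/12) = 111.2296 × 1.046342 = 116.3842
Value (long) = (F − K)·e^(−rT) = (116.3842 − 111.70) × 0.955711 = 4.4767
Short position value = −(long value) = -$4.48

-$4.48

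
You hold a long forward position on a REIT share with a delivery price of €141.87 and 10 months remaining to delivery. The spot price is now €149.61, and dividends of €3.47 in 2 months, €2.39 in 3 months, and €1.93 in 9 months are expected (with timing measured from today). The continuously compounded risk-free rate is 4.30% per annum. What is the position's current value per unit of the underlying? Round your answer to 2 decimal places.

€5.06

PV(remaining dividends) I = 3.47·e^(−0.0430·2/12) + 2.39·e^(−0.0430·3/12) + 1.93·e^(−0.0430·9/12) = 7.6784
Current forward F = (S − I)·e^(rT) = (149.61 − 7.6784)·e^(0.0430·10/12) = 141.9316 × 1.036483 = 147.1097
Value (long) = (F − K)·e^(−rT) = (147.1097 − 141.87) × 0.964801 = 5.0553
Value = €5.06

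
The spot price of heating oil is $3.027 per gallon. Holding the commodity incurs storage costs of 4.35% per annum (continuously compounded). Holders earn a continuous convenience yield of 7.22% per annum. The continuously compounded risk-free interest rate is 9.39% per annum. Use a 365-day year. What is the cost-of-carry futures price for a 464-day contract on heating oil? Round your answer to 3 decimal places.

Net carry = r + u − y = 0.0939 + 0.0435 − 0.0722 = 0.0652
F = S·e^((r+u−y)T) = 3.027 · e^(0.0652 × 464/365) = 3.027 · e^0.082884
= 3.027 × 1.086416 = $3.289 per gallon

$3.289 per gallon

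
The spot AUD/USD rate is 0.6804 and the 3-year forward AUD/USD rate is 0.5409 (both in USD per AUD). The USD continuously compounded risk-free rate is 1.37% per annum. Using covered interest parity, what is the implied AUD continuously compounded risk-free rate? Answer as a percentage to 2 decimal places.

9.02%

F = S·e^((r_USD − r_AUD)T) ⇒ r_AUD = r_USD − ln(F/S)/T
ln(0.5409/0.6804) = -0.229446; /(3) = -0.076482
r_AUD = 0.0137 + 0.076482 = 0.090182
r_AUD = 9.02%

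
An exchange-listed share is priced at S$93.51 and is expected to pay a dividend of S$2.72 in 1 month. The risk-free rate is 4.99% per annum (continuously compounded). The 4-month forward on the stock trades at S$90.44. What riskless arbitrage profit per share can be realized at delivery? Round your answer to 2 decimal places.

PV(dividends) I = 2.72·e^(−0.0499·1/12) = 2.7087
Fair forward F* = (S − I)·e^(rT) = (93.51 − 2.7087)·e^0.016633 = 90.8013 × 1.016772 = 92.3242
Market S$90.44 < fair 92.3242: forward underpriced → reverse cash-and-carry (short the stock, invest proceeds at r, pay the dividends, go long the forward).
Profit at T = |F_mkt − F*| = |90.44 − 92.3242| = S$1.88 per share

S$1.88 per share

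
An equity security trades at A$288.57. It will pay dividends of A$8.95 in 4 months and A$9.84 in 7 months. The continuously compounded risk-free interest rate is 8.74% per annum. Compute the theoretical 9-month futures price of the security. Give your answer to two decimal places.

A$288.85

PV(dividends) I = 8.95·e^(−0.0874·4/12) + 9.84·e^(−0.0874·7/12)
I = 8.6930 + 9.3509 = 18.0439
F = (S − I)·e^(rT) = (288.57 − 18.0439) · e^(0.0874·9/12)
= 270.5261 · e^0.065550 = 270.5261 × 1.067746 = A$288.85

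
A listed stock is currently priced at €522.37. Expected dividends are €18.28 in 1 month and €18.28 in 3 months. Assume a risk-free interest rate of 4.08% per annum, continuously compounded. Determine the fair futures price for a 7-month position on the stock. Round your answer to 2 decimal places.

€497.76

PV(dividends) I = 18.28·e^(−0.0408·1/12) + 18.28·e^(−0.0408·3/12)
I = 18.2180 + 18.0945 = 36.3125
F = (S − I)·e^(rT) = (522.37 − 36.3125) · e^(0.0408·7/12)
= 486.0575 · e^0.023800 = 486.0575 × 1.024085 = €497.76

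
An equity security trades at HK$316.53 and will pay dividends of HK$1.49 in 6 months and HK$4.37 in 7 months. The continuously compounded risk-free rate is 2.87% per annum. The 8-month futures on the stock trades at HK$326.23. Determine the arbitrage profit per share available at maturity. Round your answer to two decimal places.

HK$9.46 per share

PV(dividends) I = 1.49·e^(−0.0287·6/12) + 4.37·e^(−0.0287·7/12) = 5.7662
Fair futures F* = (S − I)·e^(rT) = (316.53 − 5.7662)·e^0.019133 = 310.7638 × 1.019317 = 316.7668
Market HK$326.23 > fair 316.7668: forward overpriced → cash-and-carry (borrow at r, buy the stock and collect the dividends, short the forward).
Profit at T = |F_mkt − F*| = |326.23 − 316.7668| = HK$9.46 per share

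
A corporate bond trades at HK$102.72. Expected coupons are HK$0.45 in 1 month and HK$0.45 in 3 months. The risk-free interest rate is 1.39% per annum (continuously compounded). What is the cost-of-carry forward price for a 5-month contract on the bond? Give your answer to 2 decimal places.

PV(coupons) I = 0.45·e^(−0.0139·1/12) + 0.45·e^(−0.0139·3/12)
I = 0.4495 + 0.4484 = 0.8979
F = (S − I)·e^(rT) = (102.72 − 0.8979) · e^(0.0139·5/12)
= 101.8221 · e^0.005792 = 101.8221 × 1.005809 = HK$102.41

HK$102.41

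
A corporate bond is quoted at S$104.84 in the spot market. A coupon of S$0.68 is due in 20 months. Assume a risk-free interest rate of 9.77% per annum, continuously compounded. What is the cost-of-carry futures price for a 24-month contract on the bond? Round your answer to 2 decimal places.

S$126.76

PV(coupons) I = 0.68·e^(−0.0977·20/12)
I = 0.5778
F = (S − I)·e^(rT) = (104.84 − 0.5778) · e^(0.0977·24/12)
= 104.2622 · e^0.195400 = 104.2622 × 1.215797 = S$126.76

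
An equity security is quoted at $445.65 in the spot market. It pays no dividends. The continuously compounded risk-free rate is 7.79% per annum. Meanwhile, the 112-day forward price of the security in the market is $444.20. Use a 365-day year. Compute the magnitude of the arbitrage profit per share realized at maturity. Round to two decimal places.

Fair forward: F* = S·e^(carry·T), with carry = r = 0.0779
F* = 445.65 · e^(0.0779 × 112/365) = 445.65 · e^0.023904 = 445.65 × 1.024192 = $456.4312
Market $444.20 < fair $456.4312: forward underpriced → reverse cash-and-carry (short spot, go long the forward).
At maturity, profit = |F_mkt − F*| = |444.20 − 456.4312| = $12.23 per share

$12.23 per share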